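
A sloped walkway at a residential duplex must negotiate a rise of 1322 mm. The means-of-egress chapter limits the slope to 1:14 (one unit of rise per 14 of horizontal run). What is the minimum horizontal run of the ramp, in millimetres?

18508 mm

At 1:14 the run is 14 × 1322 = 18508 mm.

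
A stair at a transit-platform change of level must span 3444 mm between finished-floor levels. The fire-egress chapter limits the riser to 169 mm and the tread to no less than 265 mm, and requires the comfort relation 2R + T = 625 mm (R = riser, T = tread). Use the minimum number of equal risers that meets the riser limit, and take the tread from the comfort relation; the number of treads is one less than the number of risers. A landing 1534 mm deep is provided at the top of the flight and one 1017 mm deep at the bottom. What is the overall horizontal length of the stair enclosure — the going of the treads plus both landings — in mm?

8491 mm

3444 / 169 = 20.379 → round up to 21 risers.
Each riser is 3444/21 = 164 mm (≤ 169 mm).
T = 625 − 2·164 = 297 mm, which satisfies the 265 mm minimum.
21 risers give 20 treads; going = 20 × 297 = 5940 mm.
Enclosure = 5940 + 1534 + 1017 = 8491 mm.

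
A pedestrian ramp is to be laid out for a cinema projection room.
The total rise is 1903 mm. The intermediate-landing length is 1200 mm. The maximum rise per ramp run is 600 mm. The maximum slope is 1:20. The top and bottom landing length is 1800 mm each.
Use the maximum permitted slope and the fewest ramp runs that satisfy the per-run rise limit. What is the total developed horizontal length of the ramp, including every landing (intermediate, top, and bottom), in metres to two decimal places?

1903 / 600 = 3.172 → round up to 4 ramp runs. That means 3 intermediate landings.
Horizontal run for 1903 mm of rise at 1:20 is 1903 × 20 = 38060 mm.
Intermediate landings: 3 × 1200 = 3600 mm.
Top and bottom landings: 2 × 1800 = 3600 mm.
Total = 38060 + 3600 + 3600 = 45260 mm.
= 45.26 m.

45.26 m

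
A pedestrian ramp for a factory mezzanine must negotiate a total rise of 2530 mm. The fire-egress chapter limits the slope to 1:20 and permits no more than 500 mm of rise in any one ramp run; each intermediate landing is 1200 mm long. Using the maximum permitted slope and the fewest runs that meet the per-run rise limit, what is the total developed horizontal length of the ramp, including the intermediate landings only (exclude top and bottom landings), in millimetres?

At most 500 each: 2530/500 = 5.06, giving 6 ramp runs. That means 5 intermediate landings.
Ramp run (horizontal) at 1:20: 2530 × 20 = 50600 mm.
5 intermediate landings contribute 5 × 1200 = 6000 mm.
Developed length = 50600 + 6000 = 56600 mm.

56600 mm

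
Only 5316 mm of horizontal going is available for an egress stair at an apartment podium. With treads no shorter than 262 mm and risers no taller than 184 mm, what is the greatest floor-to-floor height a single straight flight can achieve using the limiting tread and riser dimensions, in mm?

3864 mm

5316 / 262 = 20.29, so 20 treads fit.
Risers = treads + 1 = 21.
Maximum height = 21 × 184 = 3864 mm.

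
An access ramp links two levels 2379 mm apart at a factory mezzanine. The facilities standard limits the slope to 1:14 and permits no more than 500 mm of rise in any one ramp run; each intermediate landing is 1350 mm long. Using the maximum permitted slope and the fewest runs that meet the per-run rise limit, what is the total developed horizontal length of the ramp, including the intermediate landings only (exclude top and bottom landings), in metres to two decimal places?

38.71 m

2379 / 500 = 4.758 → round up to 5 ramp runs. That means 4 intermediate landings.
Ramp run (horizontal) at 1:14: 2379 × 14 = 33306 mm.
4 intermediate landings contribute 4 × 1350 = 5400 mm.
Developed length = 33306 + 5400 = 38706 mm.
= 38.71 m.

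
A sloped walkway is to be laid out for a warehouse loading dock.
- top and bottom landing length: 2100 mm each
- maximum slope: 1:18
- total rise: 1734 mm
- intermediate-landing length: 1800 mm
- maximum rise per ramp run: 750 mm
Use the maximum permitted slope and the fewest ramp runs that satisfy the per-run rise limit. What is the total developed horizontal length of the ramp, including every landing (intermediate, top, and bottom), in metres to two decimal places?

39.01 m

1734 / 750 = 2.312 → round up to 3 ramp runs. That means 2 intermediate landings.
Horizontal run for 1734 mm of rise at 1:18 is 1734 × 18 = 31212 mm.
Intermediate landings: 2 × 1800 = 3600 mm.
Top and bottom landings: 2 × 2100 = 4200 mm.
Total = 31212 + 3600 + 4200 = 39012 mm.
= 39.01 m.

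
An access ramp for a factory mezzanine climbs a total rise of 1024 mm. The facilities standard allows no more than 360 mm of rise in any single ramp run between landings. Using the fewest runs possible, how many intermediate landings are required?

At most 360 each: 1024/360 = 2.84, giving 3 ramp runs.
3 runs are separated by 2 intermediate landings.

2 intermediate landings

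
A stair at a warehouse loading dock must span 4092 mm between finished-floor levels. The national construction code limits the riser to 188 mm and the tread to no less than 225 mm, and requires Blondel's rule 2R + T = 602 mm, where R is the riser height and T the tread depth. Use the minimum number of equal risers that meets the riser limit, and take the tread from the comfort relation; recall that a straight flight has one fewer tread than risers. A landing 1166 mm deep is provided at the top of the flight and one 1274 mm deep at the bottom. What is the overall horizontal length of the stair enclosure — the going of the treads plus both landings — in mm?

7270 mm

At most 188 each: 4092/188 = 21.77, giving 22 risers.
R = 4092 ÷ 22 = 186 mm.
T = 602 − 2·186 = 230 mm, which satisfies the 225 mm minimum.
Treads = 22 − 1 = 21; going = 21 × 230 = 4830 mm.
Add landings: 4830 + 1166 + 1274 = 7270 mm.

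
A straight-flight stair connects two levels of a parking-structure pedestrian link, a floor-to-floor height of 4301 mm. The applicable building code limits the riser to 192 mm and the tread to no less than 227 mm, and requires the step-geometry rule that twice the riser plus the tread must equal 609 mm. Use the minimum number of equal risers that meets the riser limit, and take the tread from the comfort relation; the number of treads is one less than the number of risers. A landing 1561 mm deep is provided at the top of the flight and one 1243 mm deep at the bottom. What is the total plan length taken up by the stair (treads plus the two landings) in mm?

7974 mm

At most 192 each: 4301/192 = 22.40, giving 23 risers.
Each riser is 4301/23 = 187 mm (≤ 192 mm).
Tread T = 609 − 2 × 187 = 235 mm (≥ 227 mm).
Treads = 23 − 1 = 22; going = 22 × 235 = 5170 mm.
Add landings: 5170 + 1561 + 1243 = 7974 mm.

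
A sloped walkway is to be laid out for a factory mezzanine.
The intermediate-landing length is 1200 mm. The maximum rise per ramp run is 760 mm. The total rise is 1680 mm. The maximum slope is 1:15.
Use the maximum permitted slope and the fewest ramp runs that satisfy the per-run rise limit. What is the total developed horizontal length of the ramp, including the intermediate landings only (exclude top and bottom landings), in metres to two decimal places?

27.60 m

1680 / 760 = 2.211 → round up to 3 ramp runs. That means 2 intermediate landings.
Ramp run (horizontal) at 1:15: 1680 × 15 = 25200 mm.
2 intermediate landings contribute 2 × 1200 = 2400 mm.
Developed length = 25200 + 2400 = 27600 mm.
= 27.60 m.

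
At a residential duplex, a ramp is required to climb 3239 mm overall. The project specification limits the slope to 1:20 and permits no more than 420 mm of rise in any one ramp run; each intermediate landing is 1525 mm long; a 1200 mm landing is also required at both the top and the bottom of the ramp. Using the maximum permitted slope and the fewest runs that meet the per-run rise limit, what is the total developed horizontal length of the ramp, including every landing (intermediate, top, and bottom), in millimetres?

77855 mm

⌈3239/420⌉ = 8 ramp runs. That means 7 intermediate landings.
Ramp run (horizontal) at 1:20: 3239 × 20 = 64780 mm.
7 intermediate landings contribute 7 × 1525 = 10675 mm.
Top and bottom landings: 2 × 1200 = 2400 mm.
Total = 64780 + 10675 + 2400 = 77855 mm.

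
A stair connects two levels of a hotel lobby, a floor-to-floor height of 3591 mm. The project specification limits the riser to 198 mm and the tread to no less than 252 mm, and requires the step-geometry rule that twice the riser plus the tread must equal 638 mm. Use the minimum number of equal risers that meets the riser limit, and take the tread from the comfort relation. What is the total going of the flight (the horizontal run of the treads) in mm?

3591 / 198 = 18.136 → round up to 19 risers.
R = 3591 ÷ 19 = 189 mm.
Tread T = 638 − 2 × 189 = 260 mm (≥ 252 mm).
19 risers give 18 treads; going = 18 × 260 = 4680 mm.

4680 mm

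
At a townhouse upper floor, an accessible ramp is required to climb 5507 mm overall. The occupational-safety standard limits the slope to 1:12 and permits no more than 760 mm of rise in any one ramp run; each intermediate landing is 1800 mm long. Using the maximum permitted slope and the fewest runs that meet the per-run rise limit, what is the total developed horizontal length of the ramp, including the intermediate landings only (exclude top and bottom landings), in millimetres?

At most 760 each: 5507/760 = 7.25, giving 8 ramp runs. That means 7 intermediate landings.
Horizontal run for 5507 mm of rise at 1:12 is 5507 × 12 = 66084 mm.
7 intermediate landings contribute 7 × 1800 = 12600 mm.
Total developed length = 66084 + 12600 = 78684 mm.

78684 mm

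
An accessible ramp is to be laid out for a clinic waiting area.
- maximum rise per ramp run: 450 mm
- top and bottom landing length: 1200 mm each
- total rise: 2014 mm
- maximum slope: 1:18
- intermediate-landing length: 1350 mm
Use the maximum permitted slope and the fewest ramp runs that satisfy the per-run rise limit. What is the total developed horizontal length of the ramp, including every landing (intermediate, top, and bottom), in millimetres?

2014 / 450 = 4.476 → round up to 5 ramp runs. That means 4 intermediate landings.
Horizontal run for 2014 mm of rise at 1:18 is 2014 × 18 = 36252 mm.
Intermediate landings: 4 × 1350 = 5400 mm.
Top and bottom landings: 2 × 1200 = 2400 mm.
Total = 36252 + 5400 + 2400 = 44052 mm.

44052 mm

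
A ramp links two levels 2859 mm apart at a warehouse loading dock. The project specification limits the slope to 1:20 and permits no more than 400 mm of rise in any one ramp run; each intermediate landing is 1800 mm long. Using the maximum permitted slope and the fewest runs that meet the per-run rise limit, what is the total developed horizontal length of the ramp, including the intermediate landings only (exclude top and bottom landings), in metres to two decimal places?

2859 / 400 = 7.15, so 8 ramp runs are needed. That means 7 intermediate landings.
Horizontal run for 2859 mm of rise at 1:20 is 2859 × 20 = 57180 mm.
7 intermediate landings contribute 7 × 1800 = 12600 mm.
Developed length = 57180 + 12600 = 69780 mm.
= 69.78 m.

69.78 m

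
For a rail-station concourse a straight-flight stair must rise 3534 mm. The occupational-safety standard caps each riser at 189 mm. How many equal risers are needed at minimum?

3534 / 189 = 18.70, so 19 risers are needed.

19 risers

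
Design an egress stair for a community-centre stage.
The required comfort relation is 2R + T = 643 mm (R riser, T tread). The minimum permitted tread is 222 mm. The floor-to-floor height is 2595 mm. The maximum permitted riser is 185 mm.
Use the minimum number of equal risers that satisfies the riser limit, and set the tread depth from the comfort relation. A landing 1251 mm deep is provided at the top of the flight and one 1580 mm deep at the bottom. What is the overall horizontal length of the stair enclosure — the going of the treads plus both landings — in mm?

2595 / 185 = 14.03, so 15 risers are needed.
R = 2595 ÷ 15 = 173 mm.
From 2R + T = 643: T = 643 − 346 = 297 mm.
Treads = 15 − 1 = 14; going = 14 × 297 = 4158 mm.
Enclosure = 4158 + 1251 + 1580 = 6989 mm.

6989 mm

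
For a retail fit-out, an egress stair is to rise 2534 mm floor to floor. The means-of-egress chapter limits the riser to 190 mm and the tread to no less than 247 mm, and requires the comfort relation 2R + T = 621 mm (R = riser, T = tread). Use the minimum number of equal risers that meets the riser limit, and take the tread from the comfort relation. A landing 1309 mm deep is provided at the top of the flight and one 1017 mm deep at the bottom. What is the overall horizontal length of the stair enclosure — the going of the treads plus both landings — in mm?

5693 mm

2534 / 190 = 13.337 → round up to 14 risers.
R = 2534 ÷ 14 = 181 mm.
T = 621 − 2·181 = 259 mm, which satisfies the 247 mm minimum.
Treads = 14 − 1 = 13; going = 13 × 259 = 3367 mm.
Add landings: 3367 + 1309 + 1017 = 5693 mm.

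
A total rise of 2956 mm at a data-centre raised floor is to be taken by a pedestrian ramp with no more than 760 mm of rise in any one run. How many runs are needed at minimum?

At most 760 each: 2956/760 = 3.89, giving 4 ramp runs.

4 runs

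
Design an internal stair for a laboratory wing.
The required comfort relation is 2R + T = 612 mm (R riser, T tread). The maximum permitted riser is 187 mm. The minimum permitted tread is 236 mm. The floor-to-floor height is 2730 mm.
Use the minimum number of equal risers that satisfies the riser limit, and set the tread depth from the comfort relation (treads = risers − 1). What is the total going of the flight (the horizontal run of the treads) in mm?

2730 / 187 = 14.60, so 15 risers are needed.
R = 2730 ÷ 15 = 182 mm.
From 2R + T = 612: T = 612 − 364 = 248 mm.
15 risers give 14 treads; going = 14 × 248 = 3472 mm.

3472 mm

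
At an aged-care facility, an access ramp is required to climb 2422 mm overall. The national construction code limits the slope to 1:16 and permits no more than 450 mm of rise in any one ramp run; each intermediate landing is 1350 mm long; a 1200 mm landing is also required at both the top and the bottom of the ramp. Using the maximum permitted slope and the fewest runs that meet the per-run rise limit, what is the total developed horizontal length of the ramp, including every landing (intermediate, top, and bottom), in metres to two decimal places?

⌈2422/450⌉ = 6 ramp runs. That means 5 intermediate landings.
Horizontal run for 2422 mm of rise at 1:16 is 2422 × 16 = 38752 mm.
5 intermediate landings contribute 5 × 1350 = 6750 mm.
Top and bottom landings: 2 × 1200 = 2400 mm.
Total = 38752 + 6750 + 2400 = 47902 mm.
= 47.90 m.

47.90 m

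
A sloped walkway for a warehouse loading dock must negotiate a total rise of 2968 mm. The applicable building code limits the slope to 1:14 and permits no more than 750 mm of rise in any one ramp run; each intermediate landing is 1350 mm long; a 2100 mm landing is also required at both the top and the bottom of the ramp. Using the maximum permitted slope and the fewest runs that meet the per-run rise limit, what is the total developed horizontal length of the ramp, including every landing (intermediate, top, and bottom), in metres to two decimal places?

49.80 m

2968 / 750 = 3.957 → round up to 4 ramp runs. That means 3 intermediate landings.
Ramp run (horizontal) at 1:14: 2968 × 14 = 41552 mm.
Intermediate landings: 3 × 1350 = 4050 mm.
Top and bottom landings: 2 × 2100 = 4200 mm.
Total = 41552 + 4050 + 4200 = 49802 mm.
= 49.80 m.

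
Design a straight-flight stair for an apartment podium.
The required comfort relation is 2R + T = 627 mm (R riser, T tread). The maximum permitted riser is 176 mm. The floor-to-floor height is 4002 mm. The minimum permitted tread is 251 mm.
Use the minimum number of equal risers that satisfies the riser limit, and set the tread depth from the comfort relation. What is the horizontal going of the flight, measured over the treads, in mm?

⌈4002/176⌉ = 23 risers.
Each riser is 4002/23 = 174 mm (≤ 176 mm).
Tread T = 627 − 2 × 174 = 279 mm (≥ 251 mm).
Going = (23 − 1) × 279 = 6138 mm.

6138 mm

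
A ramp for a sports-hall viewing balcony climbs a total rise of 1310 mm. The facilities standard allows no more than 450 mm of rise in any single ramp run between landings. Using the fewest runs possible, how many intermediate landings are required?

2 intermediate landings

⌈1310/450⌉ = 3 ramp runs.
3 runs are separated by 2 intermediate landings.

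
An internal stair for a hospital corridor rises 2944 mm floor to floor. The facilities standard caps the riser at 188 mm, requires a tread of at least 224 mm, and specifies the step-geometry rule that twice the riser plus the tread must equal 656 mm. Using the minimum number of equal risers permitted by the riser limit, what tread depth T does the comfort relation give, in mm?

288 mm

2944 / 188 = 15.660 → round up to 16 risers.
Each riser is 2944/16 = 184 mm (≤ 188 mm).
Tread T = 656 − 2 × 184 = 288 mm (≥ 224 mm).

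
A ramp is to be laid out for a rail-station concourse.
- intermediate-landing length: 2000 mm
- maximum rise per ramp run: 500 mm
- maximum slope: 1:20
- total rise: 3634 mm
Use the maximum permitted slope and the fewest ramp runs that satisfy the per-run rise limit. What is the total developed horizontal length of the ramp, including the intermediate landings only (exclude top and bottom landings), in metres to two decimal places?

86.68 m

⌈3634/500⌉ = 8 ramp runs. That means 7 intermediate landings.
Horizontal run for 3634 mm of rise at 1:20 is 3634 × 20 = 72680 mm.
Intermediate landings: 7 × 2000 = 14000 mm.
Total developed length = 72680 + 14000 = 86680 mm.
= 86.68 m.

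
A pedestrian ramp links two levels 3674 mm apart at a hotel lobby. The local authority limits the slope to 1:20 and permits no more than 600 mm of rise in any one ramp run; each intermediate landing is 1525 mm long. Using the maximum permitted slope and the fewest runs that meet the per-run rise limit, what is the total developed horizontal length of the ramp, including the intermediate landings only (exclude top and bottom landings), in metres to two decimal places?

⌈3674/600⌉ = 7 ramp runs. That means 6 intermediate landings.
Horizontal run for 3674 mm of rise at 1:20 is 3674 × 20 = 73480 mm.
6 intermediate landings contribute 6 × 1525 = 9150 mm.
Developed length = 73480 + 9150 = 82630 mm.
= 82.63 m.

82.63 m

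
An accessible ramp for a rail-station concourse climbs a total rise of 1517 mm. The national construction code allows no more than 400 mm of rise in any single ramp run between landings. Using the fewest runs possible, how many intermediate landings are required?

⌈1517/400⌉ = 4 ramp runs.
4 runs are separated by 3 intermediate landings.

3 intermediate landings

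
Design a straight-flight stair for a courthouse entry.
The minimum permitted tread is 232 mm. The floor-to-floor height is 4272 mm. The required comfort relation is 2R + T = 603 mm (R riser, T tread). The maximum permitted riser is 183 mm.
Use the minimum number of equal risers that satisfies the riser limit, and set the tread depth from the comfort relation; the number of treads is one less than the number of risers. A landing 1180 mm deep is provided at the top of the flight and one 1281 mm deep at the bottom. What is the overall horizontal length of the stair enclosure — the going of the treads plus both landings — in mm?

⌈4272/183⌉ = 24 risers.
Riser R = 4272 / 24 = 178 mm, within the 183 mm limit.
T = 603 − 2·178 = 247 mm, which satisfies the 232 mm minimum.
Going = (24 − 1) × 247 = 5681 mm.
Add landings: 5681 + 1180 + 1281 = 8142 mm.

8142 mm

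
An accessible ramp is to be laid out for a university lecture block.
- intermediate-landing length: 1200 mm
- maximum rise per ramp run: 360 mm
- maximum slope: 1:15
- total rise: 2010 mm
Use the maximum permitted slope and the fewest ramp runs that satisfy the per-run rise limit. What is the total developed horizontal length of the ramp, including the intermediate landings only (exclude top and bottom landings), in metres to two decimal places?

36.15 m

At most 360 each: 2010/360 = 5.58, giving 6 ramp runs. That means 5 intermediate landings.
Horizontal run for 2010 mm of rise at 1:15 is 2010 × 15 = 30150 mm.
Intermediate landings: 5 × 1200 = 6000 mm.
Total developed length = 30150 + 6000 = 36150 mm.
= 36.15 m.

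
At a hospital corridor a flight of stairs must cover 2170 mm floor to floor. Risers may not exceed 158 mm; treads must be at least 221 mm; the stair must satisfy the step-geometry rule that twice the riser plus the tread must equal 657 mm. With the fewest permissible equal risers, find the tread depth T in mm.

347 mm

2170 / 158 = 13.73, so 14 risers are needed.
Riser R = 2170 / 14 = 155 mm, within the 158 mm limit.
Tread T = 657 − 2 × 155 = 347 mm (≥ 221 mm).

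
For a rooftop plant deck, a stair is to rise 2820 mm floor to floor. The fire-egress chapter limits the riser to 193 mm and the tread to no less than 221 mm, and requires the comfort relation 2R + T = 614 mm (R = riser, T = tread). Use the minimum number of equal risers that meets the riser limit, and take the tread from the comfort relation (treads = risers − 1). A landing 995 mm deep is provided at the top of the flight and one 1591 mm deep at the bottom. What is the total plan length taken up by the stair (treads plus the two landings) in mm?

5918 mm

At most 193 each: 2820/193 = 14.61, giving 15 risers.
R = 2820 ÷ 15 = 188 mm.
From 2R + T = 614: T = 614 − 376 = 238 mm.
15 risers give 14 treads; going = 14 × 238 = 3332 mm.
Add landings: 3332 + 995 + 1591 = 5918 mm.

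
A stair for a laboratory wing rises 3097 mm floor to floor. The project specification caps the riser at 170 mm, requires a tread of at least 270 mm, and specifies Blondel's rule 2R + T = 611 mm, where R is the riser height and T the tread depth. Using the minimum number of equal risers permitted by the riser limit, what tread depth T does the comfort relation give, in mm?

3097 / 170 = 18.22, so 19 risers are needed.
Riser R = 3097 / 19 = 163 mm, within the 170 mm limit.
Tread T = 611 − 2 × 163 = 285 mm (≥ 270 mm).

285 mm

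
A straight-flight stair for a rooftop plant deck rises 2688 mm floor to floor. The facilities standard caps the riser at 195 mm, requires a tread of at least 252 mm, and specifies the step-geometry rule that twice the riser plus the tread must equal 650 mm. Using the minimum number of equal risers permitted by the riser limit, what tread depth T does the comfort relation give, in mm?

266 mm

2688 / 195 = 13.785 → round up to 14 risers.
Each riser is 2688/14 = 192 mm (≤ 195 mm).
From 2R + T = 650: T = 650 − 384 = 266 mm.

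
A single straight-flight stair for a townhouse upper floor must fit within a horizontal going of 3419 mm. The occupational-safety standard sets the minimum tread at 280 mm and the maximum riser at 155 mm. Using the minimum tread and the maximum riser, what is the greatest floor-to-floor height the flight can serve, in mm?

3419 / 280 = 12.21, so 12 treads fit.
Risers = treads + 1 = 13.
Maximum height = 13 × 155 = 2015 mm.

2015 mm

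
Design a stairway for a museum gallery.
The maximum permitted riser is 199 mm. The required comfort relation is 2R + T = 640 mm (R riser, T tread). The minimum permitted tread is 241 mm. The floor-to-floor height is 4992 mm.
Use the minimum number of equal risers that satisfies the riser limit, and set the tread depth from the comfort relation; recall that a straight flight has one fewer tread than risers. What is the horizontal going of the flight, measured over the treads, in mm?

6400 mm

4992 / 199 = 25.09, so 26 risers are needed.
Riser R = 4992 / 26 = 192 mm, within the 199 mm limit.
T = 640 − 2·192 = 256 mm, which satisfies the 241 mm minimum.
26 risers give 25 treads; going = 25 × 256 = 6400 mm.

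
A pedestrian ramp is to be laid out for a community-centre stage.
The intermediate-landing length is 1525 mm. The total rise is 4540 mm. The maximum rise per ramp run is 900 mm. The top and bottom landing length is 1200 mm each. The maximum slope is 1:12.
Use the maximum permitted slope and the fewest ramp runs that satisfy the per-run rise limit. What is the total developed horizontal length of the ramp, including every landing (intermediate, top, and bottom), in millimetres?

⌈4540/900⌉ = 6 ramp runs. That means 5 intermediate landings.
Ramp run (horizontal) at 1:12: 4540 × 12 = 54480 mm.
Intermediate landings: 5 × 1525 = 7625 mm.
Top and bottom landings: 2 × 1200 = 2400 mm.
Total = 54480 + 7625 + 2400 = 64505 mm.

64505 mm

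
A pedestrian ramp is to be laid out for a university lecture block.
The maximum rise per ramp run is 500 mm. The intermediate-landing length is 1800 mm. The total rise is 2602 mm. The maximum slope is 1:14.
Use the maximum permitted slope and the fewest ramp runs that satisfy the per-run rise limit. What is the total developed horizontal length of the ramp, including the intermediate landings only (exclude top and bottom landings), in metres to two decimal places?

⌈2602/500⌉ = 6 ramp runs. That means 5 intermediate landings.
Ramp run (horizontal) at 1:14: 2602 × 14 = 36428 mm.
Intermediate landings: 5 × 1800 = 9000 mm.
Developed length = 36428 + 9000 = 45428 mm.
= 45.43 m.

45.43 m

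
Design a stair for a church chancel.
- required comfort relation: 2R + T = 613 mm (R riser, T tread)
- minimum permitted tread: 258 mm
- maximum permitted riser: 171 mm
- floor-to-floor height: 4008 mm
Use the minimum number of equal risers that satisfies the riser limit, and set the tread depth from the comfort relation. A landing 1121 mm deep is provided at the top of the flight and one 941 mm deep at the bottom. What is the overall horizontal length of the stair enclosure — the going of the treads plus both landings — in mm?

4008 / 171 = 23.44, so 24 risers are needed.
Each riser is 4008/24 = 167 mm (≤ 171 mm).
From 2R + T = 613: T = 613 − 334 = 279 mm.
Going = (24 − 1) × 279 = 6417 mm.
Enclosure = 6417 + 1121 + 941 = 8479 mm.

8479 mm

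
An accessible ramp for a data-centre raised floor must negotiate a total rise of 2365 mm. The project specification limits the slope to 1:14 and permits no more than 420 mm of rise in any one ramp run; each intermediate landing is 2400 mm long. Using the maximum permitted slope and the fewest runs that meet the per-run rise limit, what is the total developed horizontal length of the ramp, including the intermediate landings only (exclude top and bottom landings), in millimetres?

At most 420 each: 2365/420 = 5.63, giving 6 ramp runs. That means 5 intermediate landings.
Ramp run (horizontal) at 1:14: 2365 × 14 = 33110 mm.
5 intermediate landings contribute 5 × 2400 = 12000 mm.
Developed length = 33110 + 12000 = 45110 mm.

45110 mm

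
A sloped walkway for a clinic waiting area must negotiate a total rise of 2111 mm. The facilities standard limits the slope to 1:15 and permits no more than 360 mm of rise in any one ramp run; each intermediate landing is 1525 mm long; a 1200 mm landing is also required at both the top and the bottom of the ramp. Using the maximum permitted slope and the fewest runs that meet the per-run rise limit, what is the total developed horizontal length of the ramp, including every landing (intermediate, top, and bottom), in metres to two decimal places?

41.69 m

⌈2111/360⌉ = 6 ramp runs. That means 5 intermediate landings.
Ramp run (horizontal) at 1:15: 2111 × 15 = 31665 mm.
Intermediate landings: 5 × 1525 = 7625 mm.
Top and bottom landings: 2 × 1200 = 2400 mm.
Total = 31665 + 7625 + 2400 = 41690 mm.
= 41.69 m.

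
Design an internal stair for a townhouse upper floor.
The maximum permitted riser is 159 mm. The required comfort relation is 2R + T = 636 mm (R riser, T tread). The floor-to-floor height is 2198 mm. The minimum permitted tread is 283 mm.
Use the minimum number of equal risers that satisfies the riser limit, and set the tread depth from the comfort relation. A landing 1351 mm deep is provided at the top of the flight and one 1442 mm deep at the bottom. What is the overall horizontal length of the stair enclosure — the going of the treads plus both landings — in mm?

6979 mm

At most 159 each: 2198/159 = 13.82, giving 14 risers.
R = 2198 ÷ 14 = 157 mm.
Tread T = 636 − 2 × 157 = 322 mm (≥ 283 mm).
Going = (14 − 1) × 322 = 4186 mm.
Enclosure = 4186 + 1351 + 1442 = 6979 mm.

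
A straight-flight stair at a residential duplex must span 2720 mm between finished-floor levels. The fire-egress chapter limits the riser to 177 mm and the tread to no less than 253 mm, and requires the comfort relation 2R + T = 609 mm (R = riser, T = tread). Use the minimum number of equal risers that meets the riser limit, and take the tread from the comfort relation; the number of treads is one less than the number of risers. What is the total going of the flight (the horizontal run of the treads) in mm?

4035 mm

2720 / 177 = 15.367 → round up to 16 risers.
Each riser is 2720/16 = 170 mm (≤ 177 mm).
Tread T = 609 − 2 × 170 = 269 mm (≥ 253 mm).
Going = (16 − 1) × 269 = 4035 mm.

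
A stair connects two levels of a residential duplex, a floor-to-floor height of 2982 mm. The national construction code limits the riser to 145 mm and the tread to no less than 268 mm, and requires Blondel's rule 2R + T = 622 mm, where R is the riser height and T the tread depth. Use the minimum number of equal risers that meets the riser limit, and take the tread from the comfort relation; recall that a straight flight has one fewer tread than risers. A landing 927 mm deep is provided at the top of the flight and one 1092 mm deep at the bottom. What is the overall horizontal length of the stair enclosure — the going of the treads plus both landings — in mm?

2982 / 145 = 20.57, so 21 risers are needed.
Each riser is 2982/21 = 142 mm (≤ 145 mm).
Tread T = 622 − 2 × 142 = 338 mm (≥ 268 mm).
21 risers give 20 treads; going = 20 × 338 = 6760 mm.
Add landings: 6760 + 927 + 1092 = 8779 mm.

8779 mm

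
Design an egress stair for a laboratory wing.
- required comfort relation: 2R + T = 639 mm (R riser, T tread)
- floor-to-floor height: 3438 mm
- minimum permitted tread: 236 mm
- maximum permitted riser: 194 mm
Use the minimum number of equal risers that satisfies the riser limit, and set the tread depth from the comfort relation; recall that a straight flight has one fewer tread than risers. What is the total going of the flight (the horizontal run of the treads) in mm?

3438 / 194 = 17.722 → round up to 18 risers.
R = 3438 ÷ 18 = 191 mm.
Tread T = 639 − 2 × 191 = 257 mm (≥ 236 mm).
18 risers give 17 treads; going = 17 × 257 = 4369 mm.

4369 mm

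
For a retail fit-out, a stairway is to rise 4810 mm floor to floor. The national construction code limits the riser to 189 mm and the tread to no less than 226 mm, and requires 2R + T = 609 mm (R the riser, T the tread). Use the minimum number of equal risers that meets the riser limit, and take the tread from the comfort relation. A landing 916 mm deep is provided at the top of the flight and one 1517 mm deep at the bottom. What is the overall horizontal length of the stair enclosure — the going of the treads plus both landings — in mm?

⌈4810/189⌉ = 26 risers.
Riser R = 4810 / 26 = 185 mm, within the 189 mm limit.
Tread T = 609 − 2 × 185 = 239 mm (≥ 226 mm).
Going = (26 − 1) × 239 = 5975 mm.
Enclosure = 5975 + 916 + 1517 = 8408 mm.

8408 mm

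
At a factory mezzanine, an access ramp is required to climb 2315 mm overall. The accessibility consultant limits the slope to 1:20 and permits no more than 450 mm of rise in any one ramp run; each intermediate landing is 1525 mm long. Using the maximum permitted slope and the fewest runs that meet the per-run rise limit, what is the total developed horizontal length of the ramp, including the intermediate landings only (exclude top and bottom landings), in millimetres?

53925 mm

2315 / 450 = 5.14, so 6 ramp runs are needed. That means 5 intermediate landings.
Ramp run (horizontal) at 1:20: 2315 × 20 = 46300 mm.
Intermediate landings: 5 × 1525 = 7625 mm.
Developed length = 46300 + 7625 = 53925 mm.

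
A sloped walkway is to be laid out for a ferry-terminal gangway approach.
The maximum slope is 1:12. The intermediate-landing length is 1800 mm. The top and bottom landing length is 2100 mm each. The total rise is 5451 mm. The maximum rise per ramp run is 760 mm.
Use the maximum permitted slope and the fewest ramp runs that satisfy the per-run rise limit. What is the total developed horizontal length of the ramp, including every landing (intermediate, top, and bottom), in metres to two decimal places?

82.21 m

5451 / 760 = 7.17, so 8 ramp runs are needed. That means 7 intermediate landings.
Ramp run (horizontal) at 1:12: 5451 × 12 = 65412 mm.
Intermediate landings: 7 × 1800 = 12600 mm.
Top and bottom landings: 2 × 2100 = 4200 mm.
Total = 65412 + 12600 + 4200 = 82212 mm.
= 82.21 m.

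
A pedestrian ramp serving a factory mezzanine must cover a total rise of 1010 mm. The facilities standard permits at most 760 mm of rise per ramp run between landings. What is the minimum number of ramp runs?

2 runs

1010 / 760 = 1.33, so 2 ramp runs are needed.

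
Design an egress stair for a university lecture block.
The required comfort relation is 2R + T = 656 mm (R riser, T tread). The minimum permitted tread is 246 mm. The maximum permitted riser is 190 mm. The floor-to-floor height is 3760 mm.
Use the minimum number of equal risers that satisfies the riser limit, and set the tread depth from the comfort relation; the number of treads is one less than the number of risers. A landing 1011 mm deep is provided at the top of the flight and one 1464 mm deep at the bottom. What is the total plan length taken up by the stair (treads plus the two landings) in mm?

7795 mm

3760 / 190 = 19.79, so 20 risers are needed.
Riser R = 3760 / 20 = 188 mm, within the 190 mm limit.
From 2R + T = 656: T = 656 − 376 = 280 mm.
20 risers give 19 treads; going = 19 × 280 = 5320 mm.
Add landings: 5320 + 1011 + 1464 = 7795 mm.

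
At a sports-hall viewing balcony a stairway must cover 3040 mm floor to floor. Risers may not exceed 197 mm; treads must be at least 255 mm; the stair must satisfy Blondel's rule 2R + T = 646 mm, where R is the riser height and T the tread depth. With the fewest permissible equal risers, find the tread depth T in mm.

At most 197 each: 3040/197 = 15.43, giving 16 risers.
R = 3040 ÷ 16 = 190 mm.
T = 646 − 2·190 = 266 mm, which satisfies the 255 mm minimum.

266 mm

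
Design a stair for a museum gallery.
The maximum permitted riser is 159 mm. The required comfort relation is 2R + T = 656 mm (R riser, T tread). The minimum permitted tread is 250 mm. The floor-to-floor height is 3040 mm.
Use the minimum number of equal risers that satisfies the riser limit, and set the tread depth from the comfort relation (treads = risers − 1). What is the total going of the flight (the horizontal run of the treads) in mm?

6688 mm

⌈3040/159⌉ = 20 risers.
R = 3040 ÷ 20 = 152 mm.
T = 656 − 2·152 = 352 mm, which satisfies the 250 mm minimum.
20 risers give 19 treads; going = 19 × 352 = 6688 mm.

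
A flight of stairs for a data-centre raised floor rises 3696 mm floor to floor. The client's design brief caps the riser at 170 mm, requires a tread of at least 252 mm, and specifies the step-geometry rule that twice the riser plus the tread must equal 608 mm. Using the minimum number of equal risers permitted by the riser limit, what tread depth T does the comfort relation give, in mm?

272 mm

⌈3696/170⌉ = 22 risers.
Riser R = 3696 / 22 = 168 mm, within the 170 mm limit.
Tread T = 608 − 2 × 168 = 272 mm (≥ 252 mm).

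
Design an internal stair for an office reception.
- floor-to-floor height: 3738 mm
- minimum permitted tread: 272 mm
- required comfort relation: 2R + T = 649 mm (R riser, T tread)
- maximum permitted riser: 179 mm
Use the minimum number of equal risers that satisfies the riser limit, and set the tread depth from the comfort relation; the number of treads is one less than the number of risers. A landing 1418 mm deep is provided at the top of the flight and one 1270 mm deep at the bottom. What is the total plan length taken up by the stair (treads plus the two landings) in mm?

8548 mm

3738 / 179 = 20.88, so 21 risers are needed.
R = 3738 ÷ 21 = 178 mm.
T = 649 − 2·178 = 293 mm, which satisfies the 272 mm minimum.
21 risers give 20 treads; going = 20 × 293 = 5860 mm.
Add landings: 5860 + 1418 + 1270 = 8548 mm.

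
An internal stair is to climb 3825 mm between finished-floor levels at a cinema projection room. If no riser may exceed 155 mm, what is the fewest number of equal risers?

25 risers

⌈3825/155⌉ = 25 risers.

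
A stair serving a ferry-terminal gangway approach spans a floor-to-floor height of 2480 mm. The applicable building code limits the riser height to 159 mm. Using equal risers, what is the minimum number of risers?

2480 / 159 = 15.60, so 16 risers are needed.

16 risers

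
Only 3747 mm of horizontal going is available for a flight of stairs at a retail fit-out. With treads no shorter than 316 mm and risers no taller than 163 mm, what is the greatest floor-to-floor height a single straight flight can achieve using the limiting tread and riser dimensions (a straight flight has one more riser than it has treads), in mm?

1956 mm

3747 / 316 = 11.86, so 11 treads fit.
Risers = treads + 1 = 12.
Maximum height = 12 × 163 = 1956 mm.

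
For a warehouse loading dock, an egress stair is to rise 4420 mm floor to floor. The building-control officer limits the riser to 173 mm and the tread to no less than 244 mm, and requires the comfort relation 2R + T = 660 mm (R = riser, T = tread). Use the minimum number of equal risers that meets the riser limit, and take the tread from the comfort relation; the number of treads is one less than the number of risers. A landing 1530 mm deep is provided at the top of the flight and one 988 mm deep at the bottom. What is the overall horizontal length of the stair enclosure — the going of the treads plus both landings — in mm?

At most 173 each: 4420/173 = 25.55, giving 26 risers.
Riser R = 4420 / 26 = 170 mm, within the 173 mm limit.
From 2R + T = 660: T = 660 − 340 = 320 mm.
26 risers give 25 treads; going = 25 × 320 = 8000 mm.
Add landings: 8000 + 1530 + 988 = 10518 mm.

10518 mm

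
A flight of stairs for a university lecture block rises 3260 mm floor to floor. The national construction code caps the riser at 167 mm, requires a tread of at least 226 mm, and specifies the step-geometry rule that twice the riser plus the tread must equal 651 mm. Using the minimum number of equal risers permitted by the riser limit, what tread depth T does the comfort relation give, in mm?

325 mm

3260 / 167 = 19.521 → round up to 20 risers.
Riser R = 3260 / 20 = 163 mm, within the 167 mm limit.
Tread T = 651 − 2 × 163 = 325 mm (≥ 226 mm).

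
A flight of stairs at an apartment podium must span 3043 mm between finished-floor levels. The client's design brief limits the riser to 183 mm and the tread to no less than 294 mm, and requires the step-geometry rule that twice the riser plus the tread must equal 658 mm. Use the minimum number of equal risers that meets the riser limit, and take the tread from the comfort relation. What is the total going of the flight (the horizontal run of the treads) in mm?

4800 mm

At most 183 each: 3043/183 = 16.63, giving 17 risers.
Each riser is 3043/17 = 179 mm (≤ 183 mm).
T = 658 − 2·179 = 300 mm, which satisfies the 294 mm minimum.
17 risers give 16 treads; going = 16 × 300 = 4800 mm.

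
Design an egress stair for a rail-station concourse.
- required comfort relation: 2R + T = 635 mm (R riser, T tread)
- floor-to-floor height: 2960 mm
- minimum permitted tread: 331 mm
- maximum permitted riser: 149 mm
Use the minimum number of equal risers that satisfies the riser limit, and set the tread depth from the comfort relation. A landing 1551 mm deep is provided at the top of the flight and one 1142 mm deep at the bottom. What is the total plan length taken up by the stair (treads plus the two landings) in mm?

9134 mm

⌈2960/149⌉ = 20 risers.
R = 2960 ÷ 20 = 148 mm.
From 2R + T = 635: T = 635 − 296 = 339 mm.
20 risers give 19 treads; going = 19 × 339 = 6441 mm.
Enclosure = 6441 + 1551 + 1142 = 9134 mm.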